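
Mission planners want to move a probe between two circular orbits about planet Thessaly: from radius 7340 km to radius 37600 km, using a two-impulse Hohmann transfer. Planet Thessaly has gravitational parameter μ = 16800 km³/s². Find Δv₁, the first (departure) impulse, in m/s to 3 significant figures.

Δv₁ = 444 m/s

Transfer-ellipse semi-major axis a_t = (r₁ + r₂)/2 = (7340 + 37600)/2 = 22470 km.
Circular speed at r = 7340 km: v_c = √(μ/r) = 1.5129 km/s.
Transfer-orbit speed at the same r (vis-viva, a = a_t): v_t = √[μ(2/r − 1/a_t)] = 1.9570 km/s.
Δv₁ = |v_t − v_c| = |1.9570 − 1.5129| = 0.4441 km/s.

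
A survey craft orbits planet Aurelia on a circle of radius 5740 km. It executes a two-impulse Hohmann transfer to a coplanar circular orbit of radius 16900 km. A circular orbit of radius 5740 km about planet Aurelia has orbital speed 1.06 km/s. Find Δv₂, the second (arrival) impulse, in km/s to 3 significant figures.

From the circular-orbit relation v² = μ/r at r = 5740 km: μ = v²r = (1.06)² × 5740 = 6449.46 km³/s².
Transfer-ellipse semi-major axis a_t = (r₁ + r₂)/2 = (5740 + 16900)/2 = 11320 km.
Circular speed at r = 16900 km: v_c = √(μ/r) = 0.6178 km/s.
Vis-viva on the transfer ellipse at r = 16900 km gives v_t = √[μ(2/r − 1/a_t)] = 0.4399 km/s.
Δv₂ = |v_t − v_c| = |0.4399 − 0.6178| = 0.1779 km/s.

Δv₂ = 0.178 km/s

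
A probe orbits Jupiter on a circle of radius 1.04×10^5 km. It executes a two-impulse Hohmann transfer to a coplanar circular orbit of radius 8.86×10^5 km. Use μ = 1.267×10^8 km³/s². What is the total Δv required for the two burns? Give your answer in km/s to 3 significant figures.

Δv = 18.3 km/s

The Hohmann ellipse has a_t = (r₁ + r₂)/2 = 4.950×10^5 km.
At r₁ the circular-orbit speed is v₁ = √(μ/r₁) = 34.904 km/s.
On the transfer ellipse at r₁, vis-viva equation gives v_p = √[μ(2/r₁ − 1/a_t)] = 46.697 km/s.
First burn Δv₁ = |v_p − v₁| = 11.79 km/s.
At r₂, v₂ = √(μ/r₂) = 11.958 km/s.
Transfer-orbit speed at r₂: v_a = √[μ(2/r₂ − 1/a_t)] = 5.4813 km/s.
Second burn Δv₂ = |v₂ − v_a| = 6.477 km/s.
Total Δv = Δv₁ + Δv₂ = 18.27 km/s.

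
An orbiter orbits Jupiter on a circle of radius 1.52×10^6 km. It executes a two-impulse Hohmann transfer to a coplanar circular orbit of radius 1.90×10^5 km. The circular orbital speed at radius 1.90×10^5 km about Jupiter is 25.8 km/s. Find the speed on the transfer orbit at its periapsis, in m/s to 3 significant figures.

From the circular-orbit relation v² = μ/r at r = 1.90×10^5 km: μ = v²r = (25.8)² × 1.90×10^5 = 1.26472×10^8 km³/s².
Semi-major axis of the transfer orbit: a_t = (1.520×10^6 + 1.900×10^5)/2 = 8.550×10^5 km.
The periapsis of the transfer ellipse is at r = 1.900×10^5 km.
From the vis-viva equation, v = √[μ(2/r − 1/a_t)] = 34.40 km/s.

v = 34400 m/s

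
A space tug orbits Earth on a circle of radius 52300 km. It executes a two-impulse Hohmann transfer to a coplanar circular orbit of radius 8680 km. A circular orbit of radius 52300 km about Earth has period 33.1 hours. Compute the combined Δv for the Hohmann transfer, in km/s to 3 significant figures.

From Kepler's third law T² = 4π²r³/μ at r = 52300 km, T = 33.1 hours = 33.1 × 3600 s = 1.1916×10^5 s: μ = 4π²r³/T² = 3.97744×10^5 km³/s².
The Hohmann ellipse has a_t = (r₁ + r₂)/2 = 30490 km.
At r₁ the circular-orbit speed is v₁ = √(μ/r₁) = 2.7577 km/s.
On the transfer ellipse at r₁, vis-viva equation gives v_a = √[μ(2/r₁ − 1/a_t)] = 1.4714 km/s.
First burn Δv₁ = |v_a − v₁| = 1.2863 km/s.
At r₂, v₂ = √(μ/r₂) = 6.7692732 km/s.
Transfer-orbit speed at r₂: v_p = √[μ(2/r₂ − 1/a_t)] = 8.8657234 km/s.
Second burn Δv₂ = |v₂ − v_p| = 2.0965 km/s.
Δv = Δv₁ + Δv₂ = 1.2863 + 2.0965 = 3.383 km/s.

Δv = 3.38 km/s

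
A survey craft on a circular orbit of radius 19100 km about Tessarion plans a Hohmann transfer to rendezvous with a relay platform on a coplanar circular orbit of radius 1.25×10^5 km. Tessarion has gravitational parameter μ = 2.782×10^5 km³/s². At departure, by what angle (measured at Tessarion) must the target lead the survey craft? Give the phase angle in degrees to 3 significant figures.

Transfer-ellipse semi-major axis a_t = (r₁ + r₂)/2 = (19100 + 1.250×10^5)/2 = 72050 km.
The half-period of the transfer ellipse is t = π√(a_t³/μ) = 1.1519×10^5 s.
Target angular speed ω₂ = √(μ/r₂³) = 1.1935×10^-5 rad/s.
Angle swept by the target during transfer: ω₂·t = 1.3748 rad = 78.77°.
Arrival is 180° from departure on the ellipse, so φ = 180° − 78.77° = 101°.

φ = 101°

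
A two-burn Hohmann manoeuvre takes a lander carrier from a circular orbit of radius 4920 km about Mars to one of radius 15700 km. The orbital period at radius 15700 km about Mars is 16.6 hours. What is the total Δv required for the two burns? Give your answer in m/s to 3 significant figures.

From Kepler's third law T² = 4π²r³/μ at r = 15700 km, T = 16.6 hours = 16.6 × 3600 s = 59760 s: μ = 4π²r³/T² = 42779.7 km³/s².
Semi-major axis of the transfer orbit: a_t = (4920 + 15700)/2 = 10310 km.
Circular speed at r₁: v₁ = √(μ/r₁) = √(42779.7/4920) = 2.949 km/s.
Transfer-orbit speed at r₁ (vis-viva equation): v_p = √[μ(2/r₁ − 1/a_t)] = 3.639 km/s.
First burn Δv₁ = |v_p − v₁| = 0.6900 km/s.
Circular speed at r₂: v₂ = √(μ/r₂) = 1.6507 km/s.
Transfer-orbit speed at r₂: v_a = √[μ(2/r₂ − 1/a_t)] = 1.1403 km/s.
Second burn Δv₂ = |v₂ − v_a| = 0.5104 km/s.
Δv = Δv₁ + Δv₂ = 0.6900 + 0.5104 = 1.200 km/s.

Δv = 1200 m/s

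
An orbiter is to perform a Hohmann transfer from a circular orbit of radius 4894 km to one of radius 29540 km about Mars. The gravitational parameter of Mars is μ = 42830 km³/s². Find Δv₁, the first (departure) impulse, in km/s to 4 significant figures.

Transfer-ellipse semi-major axis a_t = (r₁ + r₂)/2 = (4894 + 29540)/2 = 17217 km.
Circular speed at r = 4894 km: v_c = √(μ/r) = 2.9583 km/s.
Vis-viva on the transfer ellipse at r = 4894 km gives v_t = √[μ(2/r − 1/a_t)] = 3.8750 km/s.
Δv₁ = |v_t − v_c| = |3.8750 − 2.9583| = 0.9167 km/s.

Δv₁ = 0.9167 km/s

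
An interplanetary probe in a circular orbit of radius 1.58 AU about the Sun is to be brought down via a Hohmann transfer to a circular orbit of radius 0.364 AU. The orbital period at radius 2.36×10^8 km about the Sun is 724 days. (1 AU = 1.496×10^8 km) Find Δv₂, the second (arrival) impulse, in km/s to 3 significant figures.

Δv₂ = 13.6 km/s

From Kepler's third law T² = 4π²r³/μ at r = 2.36×10^8 km, T = 724 days = 724 × 86400 s = 6.25536×10^7 s: μ = 4π²r³/T² = 1.32615×10^11 km³/s².
In km: r₁ = 1.58 × 1.496×10^8 = 2.36368×10^8 km; r₂ = 0.364 × 1.496×10^8 = 5.44544×10^7 km.
Transfer-ellipse semi-major axis a_t = (r₁ + r₂)/2 = (2.36368×10^8 + 5.44544×10^7)/2 = 1.454112×10^8 km.
Circular speed at r = 5.44544×10^7 km: v_c = √(μ/r) = 49.35 km/s.
Vis-viva on the transfer ellipse at r = 5.44544×10^7 km gives v_t = √[μ(2/r − 1/a_t)] = 62.92 km/s.
Δv₂ = |v_t − v_c| = |62.92 − 49.35| = 13.57 km/s.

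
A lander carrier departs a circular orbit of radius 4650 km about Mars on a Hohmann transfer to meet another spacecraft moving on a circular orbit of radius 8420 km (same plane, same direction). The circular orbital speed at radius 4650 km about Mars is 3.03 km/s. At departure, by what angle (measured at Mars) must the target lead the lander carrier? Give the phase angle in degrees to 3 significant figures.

φ = 56.9°

From the circular-orbit relation v² = μ/r at r = 4650 km: μ = v²r = (3.03)² × 4650 = 42691.2 km³/s².
The Hohmann ellipse has a_t = (r₁ + r₂)/2 = 6535 km.
The half-period of the transfer ellipse is t = π√(a_t³/μ) = 8032 s.
Target angular speed ω₂ = √(μ/r₂³) = 2.674×10^-4 rad/s.
Angle swept by the target during transfer: ω₂·t = 2.148 rad = 123.1°.
The lander carrier traverses 180° on the transfer ellipse, so the target must lead by 180° − 123.1° = 56.9°.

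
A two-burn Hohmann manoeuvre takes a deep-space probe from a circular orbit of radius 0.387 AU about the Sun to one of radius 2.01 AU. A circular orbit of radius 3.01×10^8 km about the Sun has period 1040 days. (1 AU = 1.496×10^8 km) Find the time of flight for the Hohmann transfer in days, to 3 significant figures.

From Kepler's third law T² = 4π²r³/μ at r = 3.01×10^8 km, T = 1040 days = 1040 × 86400 s = 8.9856×10^7 s: μ = 4π²r³/T² = 1.33341×10^11 km³/s².
In km: r₁ = 0.387 × 1.496×10^8 = 5.78952×10^7 km; r₂ = 2.01 × 1.496×10^8 = 3.00696×10^8 km.
The Hohmann ellipse has a_t = (r₁ + r₂)/2 = 1.792956×10^8 km.
Transfer time t = π√(a_t³/μ) = π√((1.792956×10^8)³ / 1.33341×10^11) = 2.065×10^7 s.
Converting: 2.065×10^7 s ÷ 86400 s/day = 239 days.

t = 239 days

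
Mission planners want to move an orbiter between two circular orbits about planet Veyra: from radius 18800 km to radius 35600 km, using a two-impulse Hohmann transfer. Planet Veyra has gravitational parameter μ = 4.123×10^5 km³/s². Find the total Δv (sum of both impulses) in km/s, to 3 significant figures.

Δv = 1.25 km/s

The Hohmann ellipse has a_t = (r₁ + r₂)/2 = 27200 km.
Circular speed at r₁: v₁ = √(μ/r₁) = √(4.123×10^5/18800) = 4.68304 km/s.
Transfer-orbit speed at r₁ (vis-viva equation): v_p = √[μ(2/r₁ − 1/a_t)] = 5.35758 km/s.
First burn Δv₁ = |v_p − v₁| = 0.6745 km/s.
At r₂, v₂ = √(μ/r₂) = 3.4032 km/s.
Transfer-orbit speed at r₂: v_a = √[μ(2/r₂ − 1/a_t)] = 2.8293 km/s.
Second burn Δv₂ = |v₂ − v_a| = 0.5739 km/s.
Δv = Δv₁ + Δv₂ = 0.6745 + 0.5739 = 1.248 km/s.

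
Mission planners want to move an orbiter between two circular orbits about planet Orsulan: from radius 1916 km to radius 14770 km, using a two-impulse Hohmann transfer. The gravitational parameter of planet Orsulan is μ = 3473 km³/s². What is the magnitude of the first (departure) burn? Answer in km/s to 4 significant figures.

The Hohmann ellipse has a_t = (r₁ + r₂)/2 = 8343 km.
Circular speed at r = 1916 km: v_c = √(μ/r) = 1.346 km/s.
Transfer-orbit speed at the same r (vis-viva, a = a_t): v_t = √[μ(2/r − 1/a_t)] = 1.791 km/s.
Δv₁ = |v_t − v_c| = |1.791 − 1.346| = 0.4450 km/s.

Δv₁ = 0.4450 km/s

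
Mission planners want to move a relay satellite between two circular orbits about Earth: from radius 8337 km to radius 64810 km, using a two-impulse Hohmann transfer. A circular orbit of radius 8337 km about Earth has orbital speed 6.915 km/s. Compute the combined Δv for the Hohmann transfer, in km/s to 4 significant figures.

From the circular-orbit relation v² = μ/r at r = 8337 km: μ = v²r = (6.915)² × 8337 = 3.98652×10^5 km³/s².
Transfer-ellipse semi-major axis a_t = (r₁ + r₂)/2 = (8337 + 64810)/2 = 36573.5 km.
Circular speed at r₁: v₁ = √(μ/r₁) = √(3.98652×10^5/8337) = 6.915 km/s.
Transfer-orbit speed at r₁ (v² = μ(2/r − 1/a)): v_p = √[μ(2/r₁ − 1/a_t)] = 9.205 km/s.
First burn Δv₁ = |v_p − v₁| = 2.290 km/s.
At r₂, v₂ = √(μ/r₂) = 2.480 km/s.
Transfer-orbit speed at r₂: v_a = √[μ(2/r₂ − 1/a_t)] = 1.184 km/s.
Second burn Δv₂ = |v₂ − v_a| = 1.296 km/s.
Total Δv = Δv₁ + Δv₂ = 3.586 km/s.

Δv = 3.586 km/s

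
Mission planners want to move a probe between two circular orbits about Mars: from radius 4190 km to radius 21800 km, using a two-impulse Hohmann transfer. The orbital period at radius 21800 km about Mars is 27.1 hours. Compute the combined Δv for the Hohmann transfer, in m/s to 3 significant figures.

Δv = 1550 m/s

From Kepler's third law T² = 4π²r³/μ at r = 21800 km, T = 27.1 hours = 27.1 × 3600 s = 97560 s: μ = 4π²r³/T² = 42972.0 km³/s².
The Hohmann ellipse has a_t = (r₁ + r₂)/2 = 12995 km.
At r₁ the circular-orbit speed is v₁ = √(μ/r₁) = 3.2025 km/s.
Transfer-orbit speed at r₁ (vis-viva equation): v_p = √[μ(2/r₁ − 1/a_t)] = 4.1479 km/s.
First burn Δv₁ = |v_p − v₁| = 0.9454 km/s.
Circular speed at r₂: v₂ = √(μ/r₂) = 1.404 km/s.
Transfer-orbit speed at r₂: v_a = √[μ(2/r₂ − 1/a_t)] = 0.7972 km/s.
Second burn Δv₂ = |v₂ − v_a| = 0.6068 km/s.
Δv = Δv₁ + Δv₂ = 0.9454 + 0.6068 = 1.552 km/s.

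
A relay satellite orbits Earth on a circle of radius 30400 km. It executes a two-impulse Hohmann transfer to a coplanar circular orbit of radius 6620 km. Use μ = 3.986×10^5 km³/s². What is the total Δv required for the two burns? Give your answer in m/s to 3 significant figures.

Δv = 3640 m/s

Transfer-ellipse semi-major axis a_t = (r₁ + r₂)/2 = (30400 + 6620)/2 = 18510 km.
Circular speed at r₁: v₁ = √(μ/r₁) = √(3.986×10^5/30400) = 3.6210 km/s.
Transfer-orbit speed at r₁ (vis-viva): v_a = √[μ(2/r₁ − 1/a_t)] = 2.1655 km/s.
First burn Δv₁ = |v_a − v₁| = 1.4555 km/s.
At r₂, v₂ = √(μ/r₂) = 7.7596 km/s.
Transfer-orbit speed at r₂: v_p = √[μ(2/r₂ − 1/a_t)] = 9.9443 km/s.
Second burn Δv₂ = |v₂ − v_p| = 2.1847 km/s.
Total Δv = Δv₁ + Δv₂ = 3.640 km/s.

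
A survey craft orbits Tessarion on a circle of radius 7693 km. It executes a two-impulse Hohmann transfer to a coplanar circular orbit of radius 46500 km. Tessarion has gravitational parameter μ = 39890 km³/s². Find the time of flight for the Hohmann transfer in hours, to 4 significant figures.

t = 19.49 hours

The Hohmann ellipse has a_t = (r₁ + r₂)/2 = 27096.5 km.
Half the transfer-orbit period gives t = π√(a_t³/μ) = 70160 s.
Converting: 70160 s ÷ 3600 s/hour = 19.49 hours.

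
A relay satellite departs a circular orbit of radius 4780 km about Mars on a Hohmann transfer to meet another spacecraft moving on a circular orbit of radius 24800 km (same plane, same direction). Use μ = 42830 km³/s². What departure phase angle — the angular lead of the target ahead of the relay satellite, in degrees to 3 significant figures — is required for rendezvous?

The Hohmann ellipse has a_t = (r₁ + r₂)/2 = 14790 km.
The half-period of the transfer ellipse is t = π√(a_t³/μ) = 27304.1 s.
The target's mean motion on its circular orbit is ω₂ = √(μ/r₂³) = 5.29903×10^-5 rad/s.
Angle swept by the target during transfer: ω₂·t = 1.4469 rad = 82.90°.
Arrival is 180° from departure on the ellipse, so φ = 180° − 82.90° = 97.1°.

φ = 97.1°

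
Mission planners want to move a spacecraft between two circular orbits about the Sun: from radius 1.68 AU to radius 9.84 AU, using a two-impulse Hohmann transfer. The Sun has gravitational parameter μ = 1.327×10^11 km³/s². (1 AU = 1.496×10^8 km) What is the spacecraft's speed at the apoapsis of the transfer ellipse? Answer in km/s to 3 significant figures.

In km: r₁ = 1.68 × 1.496×10^8 = 2.51328×10^8 km; r₂ = 9.84 × 1.496×10^8 = 1.472064×10^9 km.
Semi-major axis of the transfer orbit: a_t = (2.51328×10^8 + 1.472064×10^9)/2 = 8.61696×10^8 km.
At apoapsis, r = 1.472064×10^9 km.
Applying v² = μ(2/r − 1/a_t): v = 5.128 km/s.

v = 5.13 km/s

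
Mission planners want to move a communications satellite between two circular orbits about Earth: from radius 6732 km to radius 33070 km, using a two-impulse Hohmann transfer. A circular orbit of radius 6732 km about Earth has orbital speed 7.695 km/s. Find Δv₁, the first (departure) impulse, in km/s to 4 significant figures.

Δv₁ = 2.224 km/s

From the circular-orbit relation v² = μ/r at r = 6732 km: μ = v²r = (7.695)² × 6732 = 3.98622×10^5 km³/s².
Transfer-ellipse semi-major axis a_t = (r₁ + r₂)/2 = (6732 + 33070)/2 = 19901 km.
On the circular orbit at r = 6732 km, v_c = √(μ/r) = 7.695 km/s.
Vis-viva on the transfer ellipse at r = 6732 km gives v_t = √[μ(2/r − 1/a_t)] = 9.919 km/s.
Δv₁ = |v_t − v_c| = |9.919 − 7.695| = 2.224 km/s.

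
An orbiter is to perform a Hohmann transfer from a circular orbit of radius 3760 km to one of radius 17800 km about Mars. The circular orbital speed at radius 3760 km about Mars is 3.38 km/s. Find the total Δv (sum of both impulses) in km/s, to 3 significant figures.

Δv = 1.60 km/s

From the circular-orbit relation v² = μ/r at r = 3760 km: μ = v²r = (3.38)² × 3760 = 42955.7 km³/s².
Transfer-ellipse semi-major axis a_t = (r₁ + r₂)/2 = (3760 + 17800)/2 = 10780 km.
At r₁ the circular-orbit speed is v₁ = √(μ/r₁) = 3.3800 km/s.
Transfer-orbit speed at r₁ (v² = μ(2/r − 1/a)): v_p = √[μ(2/r₁ − 1/a_t)] = 4.3433 km/s.
First burn Δv₁ = |v_p − v₁| = 0.9633 km/s.
Circular speed at r₂: v₂ = √(μ/r₂) = 1.5535 km/s.
Transfer-orbit speed at r₂: v_a = √[μ(2/r₂ − 1/a_t)] = 0.91746 km/s.
Second burn Δv₂ = |v₂ − v_a| = 0.6360 km/s.
Δv = Δv₁ + Δv₂ = 0.9633 + 0.6360 = 1.599 km/s.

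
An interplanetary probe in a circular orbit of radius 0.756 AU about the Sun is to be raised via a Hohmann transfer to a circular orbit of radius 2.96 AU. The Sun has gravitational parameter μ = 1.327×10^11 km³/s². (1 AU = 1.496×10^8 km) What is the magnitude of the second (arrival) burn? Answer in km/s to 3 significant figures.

In km: r₁ = 0.756 × 1.496×10^8 = 1.130976×10^8 km; r₂ = 2.96 × 1.496×10^8 = 4.42816×10^8 km.
The Hohmann ellipse has a_t = (r₁ + r₂)/2 = 2.779568×10^8 km.
Circular speed at r = 4.42816×10^8 km: v_c = √(μ/r) = 17.311 km/s.
Transfer-orbit speed at the same r (vis-viva, a = a_t): v_t = √[μ(2/r − 1/a_t)] = 11.042 km/s.
Δv₂ = |v_t − v_c| = |11.042 − 17.311| = 6.269 km/s.

Δv₂ = 6.27 km/s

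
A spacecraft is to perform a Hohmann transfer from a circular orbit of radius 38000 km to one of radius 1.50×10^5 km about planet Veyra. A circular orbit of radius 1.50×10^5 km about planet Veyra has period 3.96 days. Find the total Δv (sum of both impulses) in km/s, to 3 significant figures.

From Kepler's third law T² = 4π²r³/μ at r = 1.50×10^5 km, T = 3.96 days = 3.96 × 86400 s = 3.42144×10^5 s: μ = 4π²r³/T² = 1.13819×10^6 km³/s².
Semi-major axis of the transfer orbit: a_t = (38000 + 1.500×10^5)/2 = 94000 km.
At r₁ the circular-orbit speed is v₁ = √(μ/r₁) = 5.4729 km/s.
Transfer-orbit speed at r₁ (vis-viva equation): v_p = √[μ(2/r₁ − 1/a_t)] = 6.9135 km/s.
First burn Δv₁ = |v_p − v₁| = 1.441 km/s.
At r₂, v₂ = √(μ/r₂) = 2.7546 km/s.
Transfer-orbit speed at r₂: v_a = √[μ(2/r₂ − 1/a_t)] = 1.7514 km/s.
Second burn Δv₂ = |v₂ − v_a| = 1.003 km/s.
Total Δv = Δv₁ + Δv₂ = 2.444 km/s.

Δv = 2.44 km/s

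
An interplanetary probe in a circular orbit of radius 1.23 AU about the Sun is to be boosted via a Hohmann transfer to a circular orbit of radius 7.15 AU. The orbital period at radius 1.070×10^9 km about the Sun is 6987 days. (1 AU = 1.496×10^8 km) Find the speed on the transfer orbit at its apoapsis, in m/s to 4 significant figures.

From Kepler's third law T² = 4π²r³/μ at r = 1.070×10^9 km, T = 6987 days = 6987 × 86400 s = 6.036768×10^8 s: μ = 4π²r³/T² = 1.32710×10^11 km³/s².
In km: r₁ = 1.23 × 1.496×10^8 = 1.84008×10^8 km; r₂ = 7.15 × 1.496×10^8 = 1.06964×10^9 km.
The Hohmann ellipse has a_t = (r₁ + r₂)/2 = 6.26824×10^8 km.
The apoapsis of the transfer ellipse is at r = 1.06964×10^9 km.
Applying v² = μ(2/r − 1/a_t): v = 6.035 km/s.

v = 6035 m/s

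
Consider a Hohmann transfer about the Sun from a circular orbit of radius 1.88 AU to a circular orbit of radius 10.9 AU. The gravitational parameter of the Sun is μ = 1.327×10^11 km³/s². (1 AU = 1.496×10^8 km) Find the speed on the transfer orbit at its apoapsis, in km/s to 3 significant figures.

In km: r₁ = 1.88 × 1.496×10^8 = 2.81248×10^8 km; r₂ = 10.9 × 1.496×10^8 = 1.63064×10^9 km.
Transfer-ellipse semi-major axis a_t = (r₁ + r₂)/2 = (2.81248×10^8 + 1.63064×10^9)/2 = 9.55944×10^8 km.
At apoapsis, r = 1.63064×10^9 km.
Vis-viva: v = √[μ(2/r − 1/a_t)] = √[1.327×10^11 × (2/1.63064×10^9 − 1/9.55944×10^8)] = 4.893 km/s.

v = 4.89 km/s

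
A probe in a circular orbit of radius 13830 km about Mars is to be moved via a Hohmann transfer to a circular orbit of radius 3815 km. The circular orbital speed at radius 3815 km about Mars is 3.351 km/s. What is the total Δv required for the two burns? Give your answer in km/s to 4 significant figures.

Δv = 1.447 km/s

From the circular-orbit relation v² = μ/r at r = 3815 km: μ = v²r = (3.351)² × 3815 = 42839.4 km³/s².
Transfer-ellipse semi-major axis a_t = (r₁ + r₂)/2 = (13830 + 3815)/2 = 8822.5 km.
At r₁ the circular-orbit speed is v₁ = √(μ/r₁) = 1.759992 km/s.
On the transfer ellipse at r₁, v² = μ(2/r − 1/a) gives v_a = √[μ(2/r₁ − 1/a_t)] = 1.157343 km/s.
First burn Δv₁ = |v_a − v₁| = 0.6026 km/s.
At r₂, v₂ = √(μ/r₂) = 3.3510 km/s.
Transfer-orbit speed at r₂: v_p = √[μ(2/r₂ − 1/a_t)] = 4.1956 km/s.
Second burn Δv₂ = |v₂ − v_p| = 0.8446 km/s.
Total Δv = Δv₁ + Δv₂ = 1.447 km/s.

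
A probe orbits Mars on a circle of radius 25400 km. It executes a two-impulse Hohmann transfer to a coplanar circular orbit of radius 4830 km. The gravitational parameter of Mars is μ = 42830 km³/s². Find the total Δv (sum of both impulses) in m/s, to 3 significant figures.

Δv = 1450 m/s

Transfer-ellipse semi-major axis a_t = (r₁ + r₂)/2 = (25400 + 4830)/2 = 15115 km.
At r₁ the circular-orbit speed is v₁ = √(μ/r₁) = 1.29855 km/s.
Transfer-orbit speed at r₁ (v² = μ(2/r − 1/a)): v_a = √[μ(2/r₁ − 1/a_t)] = 0.734052 km/s.
First burn Δv₁ = |v_a − v₁| = 0.5645 km/s.
At r₂, v₂ = √(μ/r₂) = 2.9778 km/s.
Transfer-orbit speed at r₂: v_p = √[μ(2/r₂ − 1/a_t)] = 3.8602 km/s.
Second burn Δv₂ = |v₂ − v_p| = 0.8824 km/s.
Total Δv = Δv₁ + Δv₂ = 1.447 km/s.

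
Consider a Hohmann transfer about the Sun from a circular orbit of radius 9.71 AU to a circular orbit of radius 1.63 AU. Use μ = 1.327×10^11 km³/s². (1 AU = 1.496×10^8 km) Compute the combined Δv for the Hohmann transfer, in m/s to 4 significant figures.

In km: r₁ = 9.71 × 1.496×10^8 = 1.452616×10^9 km; r₂ = 1.63 × 1.496×10^8 = 2.43848×10^8 km.
The Hohmann ellipse has a_t = (r₁ + r₂)/2 = 8.48232×10^8 km.
At r₁ the circular-orbit speed is v₁ = √(μ/r₁) = 9.558 km/s.
On the transfer ellipse at r₁, vis-viva gives v_a = √[μ(2/r₁ − 1/a_t)] = 5.125 km/s.
First burn Δv₁ = |v_a − v₁| = 4.433 km/s.
Circular speed at r₂: v₂ = √(μ/r₂) = 23.33 km/s.
Transfer-orbit speed at r₂: v_p = √[μ(2/r₂ − 1/a_t)] = 30.53 km/s.
Second burn Δv₂ = |v₂ − v_p| = 7.200 km/s.
Total Δv = Δv₁ + Δv₂ = 11.63 km/s.

Δv = 11630 m/s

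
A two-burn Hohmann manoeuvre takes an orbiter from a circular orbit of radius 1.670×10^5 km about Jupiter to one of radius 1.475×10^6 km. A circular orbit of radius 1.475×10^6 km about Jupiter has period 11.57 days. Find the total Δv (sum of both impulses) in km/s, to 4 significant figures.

From Kepler's third law T² = 4π²r³/μ at r = 1.475×10^6 km, T = 11.57 days = 11.57 × 86400 s = 9.99648×10^5 s: μ = 4π²r³/T² = 1.26777×10^8 km³/s².
Semi-major axis of the transfer orbit: a_t = (1.670×10^5 + 1.475×10^6)/2 = 8.210×10^5 km.
Circular speed at r₁: v₁ = √(μ/r₁) = √(1.26777×10^8/1.670×10^5) = 27.553 km/s.
On the transfer ellipse at r₁, vis-viva equation gives v_p = √[μ(2/r₁ − 1/a_t)] = 36.931 km/s.
First burn Δv₁ = |v_p − v₁| = 9.378 km/s.
Circular speed at r₂: v₂ = √(μ/r₂) = 9.271 km/s.
Transfer-orbit speed at r₂: v_a = √[μ(2/r₂ − 1/a_t)] = 4.181 km/s.
Second burn Δv₂ = |v₂ − v_a| = 5.090 km/s.
Total Δv = Δv₁ + Δv₂ = 14.47 km/s.

Δv = 14.47 km/s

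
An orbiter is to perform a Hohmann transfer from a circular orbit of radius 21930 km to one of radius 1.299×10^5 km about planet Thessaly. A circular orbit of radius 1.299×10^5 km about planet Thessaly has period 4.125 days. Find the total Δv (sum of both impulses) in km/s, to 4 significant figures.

From Kepler's third law T² = 4π²r³/μ at r = 1.299×10^5 km, T = 4.125 days = 4.125 × 86400 s = 3.564×10^5 s: μ = 4π²r³/T² = 6.81258×10^5 km³/s².
The Hohmann ellipse has a_t = (r₁ + r₂)/2 = 75915 km.
Circular speed at r₁: v₁ = √(μ/r₁) = √(6.81258×10^5/21930) = 5.574 km/s.
On the transfer ellipse at r₁, vis-viva equation gives v_p = √[μ(2/r₁ − 1/a_t)] = 7.291 km/s.
First burn Δv₁ = |v_p − v₁| = 1.717 km/s.
Circular speed at r₂: v₂ = √(μ/r₂) = 2.290 km/s.
Transfer-orbit speed at r₂: v_a = √[μ(2/r₂ − 1/a_t)] = 1.231 km/s.
Second burn Δv₂ = |v₂ − v_a| = 1.059 km/s.
Δv = Δv₁ + Δv₂ = 1.717 + 1.059 = 2.776 km/s.

Δv = 2.776 km/s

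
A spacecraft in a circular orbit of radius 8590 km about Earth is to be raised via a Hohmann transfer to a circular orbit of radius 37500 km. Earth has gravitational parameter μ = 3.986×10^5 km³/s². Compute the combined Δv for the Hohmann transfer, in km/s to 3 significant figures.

Δv = 3.15 km/s

Semi-major axis of the transfer orbit: a_t = (8590 + 37500)/2 = 23045 km.
Circular speed at r₁: v₁ = √(μ/r₁) = √(3.986×10^5/8590) = 6.8120 km/s.
On the transfer ellipse at r₁, vis-viva equation gives v_p = √[μ(2/r₁ − 1/a_t)] = 8.6896 km/s.
First burn Δv₁ = |v_p − v₁| = 1.8776 km/s.
At r₂, v₂ = √(μ/r₂) = 3.2603 km/s.
Transfer-orbit speed at r₂: v_a = √[μ(2/r₂ − 1/a_t)] = 1.9905 km/s.
Second burn Δv₂ = |v₂ − v_a| = 1.2698 km/s.
Total Δv = Δv₁ + Δv₂ = 3.147 km/s.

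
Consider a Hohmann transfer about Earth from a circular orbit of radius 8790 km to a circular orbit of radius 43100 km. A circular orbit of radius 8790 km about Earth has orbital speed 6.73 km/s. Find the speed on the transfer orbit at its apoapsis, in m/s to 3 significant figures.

v = 1770 m/s

From the circular-orbit relation v² = μ/r at r = 8790 km: μ = v²r = (6.73)² × 8790 = 3.98125×10^5 km³/s².
Semi-major axis of the transfer orbit: a_t = (8790 + 43100)/2 = 25945 km.
At apoapsis, r = 43100 km.
Applying v² = μ(2/r − 1/a_t): v = 1.769 km/s.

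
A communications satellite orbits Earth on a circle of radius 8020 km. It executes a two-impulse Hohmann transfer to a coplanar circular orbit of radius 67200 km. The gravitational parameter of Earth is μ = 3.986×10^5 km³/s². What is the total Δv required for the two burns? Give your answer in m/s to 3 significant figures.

Semi-major axis of the transfer orbit: a_t = (8020 + 67200)/2 = 37610 km.
Circular speed at r₁: v₁ = √(μ/r₁) = √(3.986×10^5/8020) = 7.04988 km/s.
On the transfer ellipse at r₁, vis-viva equation gives v_p = √[μ(2/r₁ − 1/a_t)] = 9.42355 km/s.
First burn Δv₁ = |v_p − v₁| = 2.37367 km/s.
At r₂, v₂ = √(μ/r₂) = 2.43548 km/s.
Transfer-orbit speed at r₂: v_a = √[μ(2/r₂ − 1/a_t)] = 1.12466 km/s.
Second burn Δv₂ = |v₂ − v_a| = 1.31082 km/s.
Total Δv = Δv₁ + Δv₂ = 3.684 km/s.

Δv = 3680 m/s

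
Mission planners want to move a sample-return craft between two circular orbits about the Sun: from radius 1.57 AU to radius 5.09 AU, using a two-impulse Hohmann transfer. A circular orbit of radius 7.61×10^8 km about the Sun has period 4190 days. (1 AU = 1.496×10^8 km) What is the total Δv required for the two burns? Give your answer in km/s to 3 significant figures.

From Kepler's third law T² = 4π²r³/μ at r = 7.61×10^8 km, T = 4190 days = 4190 × 86400 s = 3.62016×10^8 s: μ = 4π²r³/T² = 1.32757×10^11 km³/s².
In km: r₁ = 1.57 × 1.496×10^8 = 2.34872×10^8 km; r₂ = 5.09 × 1.496×10^8 = 7.61464×10^8 km.
Semi-major axis of the transfer orbit: a_t = (2.34872×10^8 + 7.61464×10^8)/2 = 4.98168×10^8 km.
At r₁ the circular-orbit speed is v₁ = √(μ/r₁) = 23.7746 km/s.
Transfer-orbit speed at r₁ (vis-viva equation): v_p = √[μ(2/r₁ − 1/a_t)] = 29.3934 km/s.
First burn Δv₁ = |v_p − v₁| = 5.6188 km/s.
At r₂, v₂ = √(μ/r₂) = 13.20397 km/s.
Transfer-orbit speed at r₂: v_a = √[μ(2/r₂ − 1/a_t)] = 9.066342 km/s.
Second burn Δv₂ = |v₂ − v_a| = 4.1376 km/s.
Δv = Δv₁ + Δv₂ = 5.6188 + 4.1376 = 9.756 km/s.

Δv = 9.76 km/s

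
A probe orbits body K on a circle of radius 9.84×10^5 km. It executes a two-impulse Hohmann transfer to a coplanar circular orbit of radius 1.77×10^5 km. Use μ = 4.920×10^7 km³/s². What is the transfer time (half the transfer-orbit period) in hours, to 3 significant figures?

Transfer-ellipse semi-major axis a_t = (r₁ + r₂)/2 = (9.840×10^5 + 1.770×10^5)/2 = 5.805×10^5 km.
By Kepler's third law the transfer-orbit period is T = 2π√(a_t³/μ), so t = T/2 = 1.981×10^5 s.
Converting: 1.981×10^5 s ÷ 3600 s/hour = 55.0 hours.

t = 55.0 hours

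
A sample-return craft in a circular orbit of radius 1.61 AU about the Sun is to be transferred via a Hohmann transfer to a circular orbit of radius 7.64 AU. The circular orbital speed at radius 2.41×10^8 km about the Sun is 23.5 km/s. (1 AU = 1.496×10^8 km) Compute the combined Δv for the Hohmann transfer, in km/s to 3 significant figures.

Δv = 11.1 km/s

From the circular-orbit relation v² = μ/r at r = 2.41×10^8 km: μ = v²r = (23.5)² × 2.41×10^8 = 1.33092×10^11 km³/s².
In km: r₁ = 1.61 × 1.496×10^8 = 2.40856×10^8 km; r₂ = 7.64 × 1.496×10^8 = 1.142944×10^9 km.
The Hohmann ellipse has a_t = (r₁ + r₂)/2 = 6.919×10^8 km.
Circular speed at r₁: v₁ = √(μ/r₁) = √(1.33092×10^11/2.40856×10^8) = 23.507 km/s.
Transfer-orbit speed at r₁ (v² = μ(2/r − 1/a)): v_p = √[μ(2/r₁ − 1/a_t)] = 30.213 km/s.
First burn Δv₁ = |v_p − v₁| = 6.706 km/s.
At r₂, v₂ = √(μ/r₂) = 10.791 km/s.
Transfer-orbit speed at r₂: v_a = √[μ(2/r₂ − 1/a_t)] = 6.3668 km/s.
Second burn Δv₂ = |v₂ − v_a| = 4.424 km/s.
Total Δv = Δv₁ + Δv₂ = 11.13 km/s.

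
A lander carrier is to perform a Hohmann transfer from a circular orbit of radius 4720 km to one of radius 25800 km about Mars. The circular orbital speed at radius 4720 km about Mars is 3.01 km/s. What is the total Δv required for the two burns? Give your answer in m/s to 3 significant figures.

From the circular-orbit relation v² = μ/r at r = 4720 km: μ = v²r = (3.01)² × 4720 = 42763.7 km³/s².
Transfer-ellipse semi-major axis a_t = (r₁ + r₂)/2 = (4720 + 25800)/2 = 15260 km.
At r₁ the circular-orbit speed is v₁ = √(μ/r₁) = 3.0100 km/s.
On the transfer ellipse at r₁, v² = μ(2/r − 1/a) gives v_p = √[μ(2/r₁ − 1/a_t)] = 3.9138 km/s.
First burn Δv₁ = |v_p − v₁| = 0.9038 km/s.
Circular speed at r₂: v₂ = √(μ/r₂) = 1.2874 km/s.
Transfer-orbit speed at r₂: v_a = √[μ(2/r₂ − 1/a_t)] = 0.71601 km/s.
Second burn Δv₂ = |v₂ − v_a| = 0.5714 km/s.
Total Δv = Δv₁ + Δv₂ = 1.475 km/s.

Δv = 1480 m/s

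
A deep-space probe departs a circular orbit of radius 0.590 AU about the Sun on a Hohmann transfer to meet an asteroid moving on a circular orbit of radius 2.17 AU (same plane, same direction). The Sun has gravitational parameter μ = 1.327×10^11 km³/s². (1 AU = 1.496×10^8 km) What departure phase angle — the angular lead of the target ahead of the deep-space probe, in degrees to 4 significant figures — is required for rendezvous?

φ = 88.71°

In km: r₁ = 0.590 × 1.496×10^8 = 8.8264×10^7 km; r₂ = 2.17 × 1.496×10^8 = 3.24632×10^8 km.
Semi-major axis of the transfer orbit: a_t = (8.8264×10^7 + 3.24632×10^8)/2 = 2.06448×10^8 km.
The half-period of the transfer ellipse is t = π√(a_t³/μ) = 2.55818×10^7 s.
Target angular speed ω₂ = √(μ/r₂³) = 6.22800×10^-8 rad/s.
Angle swept by the target during transfer: ω₂·t = 1.59323 rad = 91.29°.
The deep-space probe traverses 180° on the transfer ellipse, so the target must lead by 180° − 91.29° = 88.71°.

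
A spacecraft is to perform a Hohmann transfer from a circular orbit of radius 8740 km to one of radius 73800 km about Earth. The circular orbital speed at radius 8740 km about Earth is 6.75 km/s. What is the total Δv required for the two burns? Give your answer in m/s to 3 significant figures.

Δv = 3530 m/s

From the circular-orbit relation v² = μ/r at r = 8740 km: μ = v²r = (6.75)² × 8740 = 3.98216×10^5 km³/s².
Semi-major axis of the transfer orbit: a_t = (8740 + 73800)/2 = 41270 km.
At r₁ the circular-orbit speed is v₁ = √(μ/r₁) = 6.750 km/s.
On the transfer ellipse at r₁, vis-viva equation gives v_p = √[μ(2/r₁ − 1/a_t)] = 9.026 km/s.
First burn Δv₁ = |v_p − v₁| = 2.276 km/s.
Circular speed at r₂: v₂ = √(μ/r₂) = 2.323 km/s.
Transfer-orbit speed at r₂: v_a = √[μ(2/r₂ − 1/a_t)] = 1.069 km/s.
Second burn Δv₂ = |v₂ − v_a| = 1.254 km/s.
Total Δv = Δv₁ + Δv₂ = 3.530 km/s.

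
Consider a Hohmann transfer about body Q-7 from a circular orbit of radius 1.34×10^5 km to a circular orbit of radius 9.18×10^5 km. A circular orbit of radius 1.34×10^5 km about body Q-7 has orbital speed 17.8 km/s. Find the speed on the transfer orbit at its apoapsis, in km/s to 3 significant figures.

From the circular-orbit relation v² = μ/r at r = 1.34×10^5 km: μ = v²r = (17.8)² × 1.34×10^5 = 4.24566×10^7 km³/s².
Transfer-ellipse semi-major axis a_t = (r₁ + r₂)/2 = (1.340×10^5 + 9.180×10^5)/2 = 5.260×10^5 km.
The apoapsis of the transfer ellipse is at r = 9.180×10^5 km.
Applying v² = μ(2/r − 1/a_t): v = 3.433 km/s.

v = 3.43 km/s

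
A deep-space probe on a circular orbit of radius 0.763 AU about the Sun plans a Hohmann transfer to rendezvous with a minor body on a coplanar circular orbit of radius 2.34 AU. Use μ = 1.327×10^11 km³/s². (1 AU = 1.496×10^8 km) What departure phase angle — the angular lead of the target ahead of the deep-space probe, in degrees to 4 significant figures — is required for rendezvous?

In km: r₁ = 0.763 × 1.496×10^8 = 1.141448×10^8 km; r₂ = 2.34 × 1.496×10^8 = 3.50064×10^8 km.
Transfer-ellipse semi-major axis a_t = (r₁ + r₂)/2 = (1.141448×10^8 + 3.50064×10^8)/2 = 2.321044×10^8 km.
Transfer time t = π√(a_t³/μ) = 3.0496×10^7 s.
The target's mean motion on its circular orbit is ω₂ = √(μ/r₂³) = 5.5618×10^-8 rad/s.
Angle swept by the target during transfer: ω₂·t = 1.6961 rad = 97.18°.
Arrival is 180° from departure on the ellipse, so φ = 180° − 97.18° = 82.82°.

φ = 82.82°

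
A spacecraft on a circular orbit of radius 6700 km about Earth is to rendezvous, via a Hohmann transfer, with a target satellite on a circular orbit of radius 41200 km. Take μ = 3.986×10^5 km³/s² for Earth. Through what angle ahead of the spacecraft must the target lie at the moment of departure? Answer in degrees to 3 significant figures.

φ = 100°

Semi-major axis of the transfer orbit: a_t = (6700 + 41200)/2 = 23950 km.
Transfer time t = π√(a_t³/μ) = 18443 s.
Target angular speed ω₂ = √(μ/r₂³) = 7.5496×10^-5 rad/s.
Angle swept by the target during transfer: ω₂·t = 1.3924 rad = 79.78°.
The spacecraft traverses 180° on the transfer ellipse, so the target must lead by 180° − 79.78° = 100°.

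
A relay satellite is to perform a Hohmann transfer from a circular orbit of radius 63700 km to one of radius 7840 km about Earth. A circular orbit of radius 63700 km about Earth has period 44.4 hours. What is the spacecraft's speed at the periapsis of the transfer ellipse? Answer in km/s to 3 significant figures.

v = 9.52 km/s

From Kepler's third law T² = 4π²r³/μ at r = 63700 km, T = 44.4 hours = 44.4 × 3600 s = 1.5984×10^5 s: μ = 4π²r³/T² = 3.99399×10^5 km³/s².
The Hohmann ellipse has a_t = (r₁ + r₂)/2 = 35770 km.
At periapsis, r = 7840 km.
Vis-viva: v = √[μ(2/r − 1/a_t)] = √[3.99399×10^5 × (2/7840 − 1/35770)] = 9.525 km/s.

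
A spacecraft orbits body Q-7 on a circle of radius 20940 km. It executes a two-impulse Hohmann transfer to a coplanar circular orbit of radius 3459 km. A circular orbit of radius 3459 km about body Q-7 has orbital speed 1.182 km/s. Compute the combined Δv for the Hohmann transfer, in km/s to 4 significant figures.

Δv = 0.5912 km/s

From the circular-orbit relation v² = μ/r at r = 3459 km: μ = v²r = (1.182)² × 3459 = 4832.65 km³/s².
Transfer-ellipse semi-major axis a_t = (r₁ + r₂)/2 = (20940 + 3459)/2 = 12199.5 km.
At r₁ the circular-orbit speed is v₁ = √(μ/r₁) = 0.4804 km/s.
On the transfer ellipse at r₁, vis-viva equation gives v_a = √[μ(2/r₁ − 1/a_t)] = 0.2558 km/s.
First burn Δv₁ = |v_a − v₁| = 0.2246 km/s.
Circular speed at r₂: v₂ = √(μ/r₂) = 1.1820 km/s.
Transfer-orbit speed at r₂: v_p = √[μ(2/r₂ − 1/a_t)] = 1.5486 km/s.
Second burn Δv₂ = |v₂ − v_p| = 0.3666 km/s.
Δv = Δv₁ + Δv₂ = 0.2246 + 0.3666 = 0.5912 km/s.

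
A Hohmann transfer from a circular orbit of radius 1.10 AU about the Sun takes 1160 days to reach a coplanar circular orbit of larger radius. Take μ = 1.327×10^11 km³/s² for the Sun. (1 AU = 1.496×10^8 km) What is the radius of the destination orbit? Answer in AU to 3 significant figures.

r₂ = 5.76 AU

In km: r₁ = 1.10 × 1.496×10^8 = 1.6456×10^8 km.
Transfer time t = 1160 days = 1.00224×10^8 s, and t = π√(a_t³/μ).
So a_t = (μ t²/π²)^(1/3) = (1.327×10^11 × (1.00224×10^8)² / π²)^(1/3) = 5.1306×10^8 km.
Since a_t = (r₁ + r₂)/2, r₂ = 2a_t − r₁ = 2×5.1306×10^8 − 1.6456×10^8 = 8.6156×10^8 km.
In AU: r₂ = 8.6156×10^8 / 1.496×10^8 = 5.76 AU.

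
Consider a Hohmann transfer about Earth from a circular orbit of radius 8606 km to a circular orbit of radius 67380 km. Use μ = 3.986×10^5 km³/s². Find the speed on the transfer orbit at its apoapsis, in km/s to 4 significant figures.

Semi-major axis of the transfer orbit: a_t = (8606 + 67380)/2 = 37993 km.
At apoapsis, r = 67380 km.
Applying v² = μ(2/r − 1/a_t): v = 1.158 km/s.

v = 1.158 km/s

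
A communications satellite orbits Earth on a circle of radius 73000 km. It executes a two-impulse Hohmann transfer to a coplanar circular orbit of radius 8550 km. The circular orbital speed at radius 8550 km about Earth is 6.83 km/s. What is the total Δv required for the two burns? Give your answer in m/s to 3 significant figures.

Δv = 3580 m/s

From the circular-orbit relation v² = μ/r at r = 8550 km: μ = v²r = (6.83)² × 8550 = 3.98848×10^5 km³/s².
Semi-major axis of the transfer orbit: a_t = (73000 + 8550)/2 = 40775 km.
At r₁ the circular-orbit speed is v₁ = √(μ/r₁) = 2.337 km/s.
Transfer-orbit speed at r₁ (v² = μ(2/r − 1/a)): v_a = √[μ(2/r₁ − 1/a_t)] = 1.070 km/s.
First burn Δv₁ = |v_a − v₁| = 1.267 km/s.
At r₂, v₂ = √(μ/r₂) = 6.830 km/s.
Transfer-orbit speed at r₂: v_p = √[μ(2/r₂ − 1/a_t)] = 9.139 km/s.
Second burn Δv₂ = |v₂ − v_p| = 2.309 km/s.
Δv = Δv₁ + Δv₂ = 1.267 + 2.309 = 3.576 km/s.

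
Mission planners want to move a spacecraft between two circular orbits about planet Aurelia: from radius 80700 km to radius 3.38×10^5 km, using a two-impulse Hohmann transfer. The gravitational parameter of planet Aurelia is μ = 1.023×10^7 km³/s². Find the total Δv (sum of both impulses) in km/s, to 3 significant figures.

Transfer-ellipse semi-major axis a_t = (r₁ + r₂)/2 = (80700 + 3.380×10^5)/2 = 2.0935×10^5 km.
At r₁ the circular-orbit speed is v₁ = √(μ/r₁) = 11.259 km/s.
On the transfer ellipse at r₁, v² = μ(2/r − 1/a) gives v_p = √[μ(2/r₁ − 1/a_t)] = 14.306 km/s.
First burn Δv₁ = |v_p − v₁| = 3.047 km/s.
Circular speed at r₂: v₂ = √(μ/r₂) = 5.5015 km/s.
Transfer-orbit speed at r₂: v_a = √[μ(2/r₂ − 1/a_t)] = 3.4157 km/s.
Second burn Δv₂ = |v₂ − v_a| = 2.086 km/s.
Δv = Δv₁ + Δv₂ = 3.047 + 2.086 = 5.133 km/s.

Δv = 5.13 km/s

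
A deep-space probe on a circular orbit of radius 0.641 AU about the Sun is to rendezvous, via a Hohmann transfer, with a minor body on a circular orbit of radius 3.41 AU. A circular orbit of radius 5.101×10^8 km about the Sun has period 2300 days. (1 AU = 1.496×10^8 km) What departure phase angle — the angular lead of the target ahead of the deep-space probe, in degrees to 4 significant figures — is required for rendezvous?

φ = 97.60°

From Kepler's third law T² = 4π²r³/μ at r = 5.101×10^8 km, T = 2300 days = 2300 × 86400 s = 1.9872×10^8 s: μ = 4π²r³/T² = 1.32691×10^11 km³/s².
In km: r₁ = 0.641 × 1.496×10^8 = 9.58936×10^7 km; r₂ = 3.41 × 1.496×10^8 = 5.10136×10^8 km.
Semi-major axis of the transfer orbit: a_t = (9.58936×10^7 + 5.10136×10^8)/2 = 3.030148×10^8 km.
Transfer time t = π√(a_t³/μ) = 4.5491×10^7 s.
The target's mean motion on its circular orbit is ω₂ = √(μ/r₂³) = 3.1615×10^-8 rad/s.
Angle swept by the target during transfer: ω₂·t = 1.4382 rad = 82.40°.
The deep-space probe traverses 180° on the transfer ellipse, so the target must lead by 180° − 82.40° = 97.60°.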